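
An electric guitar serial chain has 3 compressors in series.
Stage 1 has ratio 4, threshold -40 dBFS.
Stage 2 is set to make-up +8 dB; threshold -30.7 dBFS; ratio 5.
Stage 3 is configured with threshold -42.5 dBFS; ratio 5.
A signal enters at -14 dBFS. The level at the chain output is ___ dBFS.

-39.1 dBFS

Stage 1: -14 dBFS is 26 dB over -40 dBFS; at 4:1 that becomes 6.5 dB over, giving -33.5 dBFS.
Stage 2: below threshold (-33.5 ≤ -30.7); passes unchanged; make-up brings it to -25.5 dBFS.
Stage 3: -25.5 dBFS is 17 dB over -42.5 dBFS; at 5:1 that becomes 3.4 dB over, giving -39.1 dBFS.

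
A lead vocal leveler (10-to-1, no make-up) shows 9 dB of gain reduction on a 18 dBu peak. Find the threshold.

Input is 10 dB above T (since output overshoot × R = input overshoot: (9 − T)·10 = 18 − T gives T = 8 dBu).
Check: 8 + (18 − 8)/10 = 8 + 1 = 9 dBu. ✓

8 dBu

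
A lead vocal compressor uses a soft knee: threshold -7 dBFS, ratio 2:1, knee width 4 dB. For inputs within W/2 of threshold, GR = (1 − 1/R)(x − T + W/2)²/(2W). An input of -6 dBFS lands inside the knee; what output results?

-6.5625 dBFS

x − T + W/2 = -6 − (-7) + 2 = 3.
GR = (1 − 1/2) × 3² / 8 = 0.5 × 9 / 8 = 0.5625 dB.
Output = -6 − 0.5625 = -6.5625 dBFS.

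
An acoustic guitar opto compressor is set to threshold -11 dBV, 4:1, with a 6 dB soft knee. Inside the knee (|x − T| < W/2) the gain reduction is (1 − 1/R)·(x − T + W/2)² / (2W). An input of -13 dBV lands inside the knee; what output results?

x − T + W/2 = -13 − (-11) + 3 = 1.
GR = (1 − 1/4) × 1² / 12 = 0.75 × 1 / 12 = 0.0625 dB.
Output = -13 − 0.0625 = -13.0625 dBV.

-13.0625 dBV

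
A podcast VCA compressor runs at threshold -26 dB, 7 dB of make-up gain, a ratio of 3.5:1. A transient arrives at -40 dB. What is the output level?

-40 dB is 14 dB below the -26 dB threshold, so no gain reduction is applied.
Make-up gain adds 7 dB: -40 + 7 = -33 dB.

-33 dB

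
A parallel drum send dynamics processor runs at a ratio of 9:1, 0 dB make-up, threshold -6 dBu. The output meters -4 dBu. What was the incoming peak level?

12 dBu

That's 2 dB above the -6 dBu threshold.
Before 9:1 compression the overshoot was 2 × 9 = 18 dB, so input = -6 + 18 = 12 dBu.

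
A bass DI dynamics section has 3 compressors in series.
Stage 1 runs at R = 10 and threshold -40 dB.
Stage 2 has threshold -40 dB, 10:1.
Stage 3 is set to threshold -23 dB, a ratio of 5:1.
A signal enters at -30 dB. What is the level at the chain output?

-39.9 dB

Stage 1: 10 dB above -40 dB, reduced 10:1 to 1 dB above → -39 dB.
Stage 2: 1 dB above -40 dB, reduced 10:1 to 0.1 dB above → -39.9 dB.
Stage 3: -39.9 dB is at or below the -23 dB threshold — no compression; output -39.9 dB.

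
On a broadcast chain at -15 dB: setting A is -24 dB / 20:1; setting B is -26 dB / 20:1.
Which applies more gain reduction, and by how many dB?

A: GR = 9 − 9/20 = 8.55 dB.
B: GR = 11 − 11/20 = 10.45 dB.
B applies 1.9 dB more gain reduction.

B, by 1.9 dB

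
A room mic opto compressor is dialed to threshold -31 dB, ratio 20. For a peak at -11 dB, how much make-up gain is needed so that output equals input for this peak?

Without make-up, output = threshold + overshoot/20 = -31 + 1 = -30 dB.
Gap to target: 19 dB.

19 dB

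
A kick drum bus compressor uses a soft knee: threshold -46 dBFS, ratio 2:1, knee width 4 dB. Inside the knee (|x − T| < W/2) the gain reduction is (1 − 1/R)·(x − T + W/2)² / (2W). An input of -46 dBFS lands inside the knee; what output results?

x − T + W/2 = -46 − (-46) + 2 = 2.
GR = (1 − 1/2) × 2² / 8 = 0.5 × 4 / 8 = 0.25 dB.
Output = -46 − 0.25 = -46.25 dBFS.

-46.25 dBFS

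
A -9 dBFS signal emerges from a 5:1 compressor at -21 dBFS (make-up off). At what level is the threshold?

-24 dBFS

Input is 15 dB above T (since output overshoot × R = input overshoot: (-21 − T)·5 = -9 − T gives T = -24 dBFS).
Check: -24 + (-9 − (-24))/5 = -24 + 3 = -21 dBFS. ✓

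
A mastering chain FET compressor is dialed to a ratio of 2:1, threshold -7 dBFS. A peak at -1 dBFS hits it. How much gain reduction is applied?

3 dB

-1 dBFS exceeds the threshold by 6 dB.
At 2:1, output sits 6/2 = 3 dB above threshold.
Gain reduction = 6 − 3 = 3 dB.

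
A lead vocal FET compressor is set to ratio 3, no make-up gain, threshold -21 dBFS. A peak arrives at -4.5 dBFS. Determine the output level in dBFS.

Overshoot: -4.5 − (-21) = 16.5 dB.
The 16.5 dB excess becomes 5.5 dB after 3:1 reduction.
Output = -21 + 5.5 = -15.5 dBFS.

-15.5 dBFS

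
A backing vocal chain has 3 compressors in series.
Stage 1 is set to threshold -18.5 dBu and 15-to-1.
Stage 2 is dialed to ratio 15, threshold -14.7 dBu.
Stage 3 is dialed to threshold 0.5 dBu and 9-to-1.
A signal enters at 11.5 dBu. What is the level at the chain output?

-16.5 dBu

Stage 1: 30 dB above -18.5 dBu, reduced 15:1 to 2 dB above → -16.5 dBu.
Stage 2: below threshold (-16.5 ≤ -14.7); passes unchanged; output -16.5 dBu.
Stage 3: -16.5 dBu is at or below the 0.5 dBu threshold — no compression; output -16.5 dBu.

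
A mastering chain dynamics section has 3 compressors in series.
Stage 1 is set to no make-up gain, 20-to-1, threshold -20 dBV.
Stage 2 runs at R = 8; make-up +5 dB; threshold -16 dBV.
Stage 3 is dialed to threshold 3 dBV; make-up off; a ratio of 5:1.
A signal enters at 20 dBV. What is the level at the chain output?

-13 dBV

Stage 1: 20 dBV is 40 dB over -20 dBV; at 20:1 that becomes 2 dB over, giving -18 dBV.
Stage 2: below threshold (-18 ≤ -16); passes unchanged; make-up brings it to -13 dBV.
Stage 3: below threshold (-13 ≤ 3); passes unchanged; output -13 dBV.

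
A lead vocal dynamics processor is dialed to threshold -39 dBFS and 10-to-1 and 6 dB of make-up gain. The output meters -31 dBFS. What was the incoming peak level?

-19 dBFS

Before make-up, the level was -31 − 6 = -37 dBFS.
The compressed level sits -37 − (-39) = 2 dB over threshold.
Undo the ratio: input overshoot = 2 × 10 = 20 dB, giving input = -19 dBFS.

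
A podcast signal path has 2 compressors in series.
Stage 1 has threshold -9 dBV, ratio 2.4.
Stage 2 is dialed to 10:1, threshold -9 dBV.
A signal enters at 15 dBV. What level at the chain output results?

Stage 1: overshoot 24 dB → 24/2.4 = 10 dB → 1 dBV.
Stage 2: 1 dBV is 10 dB over -9 dBV; at 10:1 that becomes 1 dB over, giving -8 dBV.

-8 dBV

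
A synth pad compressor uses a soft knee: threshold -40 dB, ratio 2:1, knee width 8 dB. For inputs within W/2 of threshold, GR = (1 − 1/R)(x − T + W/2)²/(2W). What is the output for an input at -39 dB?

-39.78125 dB

x − T + W/2 = -39 − (-40) + 4 = 5.
GR = (1 − 1/2) × 5² / 16 = 0.5 × 25 / 16 = 0.78125 dB.
Output = -39 − 0.78125 = -39.78125 dB.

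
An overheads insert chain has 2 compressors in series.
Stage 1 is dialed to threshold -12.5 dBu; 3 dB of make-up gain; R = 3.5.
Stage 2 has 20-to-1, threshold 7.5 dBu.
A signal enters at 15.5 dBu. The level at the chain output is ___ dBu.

-1.5 dBu

Stage 1: 28 dB above -12.5 dBu, reduced 3.5:1 to 8 dB above → -4.5 dBu; +3 dB make-up → -1.5 dBu.
Stage 2: -1.5 dBu ≤ 7.5 dBu, so stage 2 doesn't engage; output -1.5 dBu.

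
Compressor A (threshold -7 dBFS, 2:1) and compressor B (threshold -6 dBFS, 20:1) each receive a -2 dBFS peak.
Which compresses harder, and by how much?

A: GR = 5 − 5/2 = 2.5 dB.
B: GR = 4 − 4/20 = 3.8 dB.
B reduces 1.3 dB more.

B, by 1.3 dB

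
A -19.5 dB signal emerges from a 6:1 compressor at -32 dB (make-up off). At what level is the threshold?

-34.5 dB

Let T be the threshold. Output overshoot = (input overshoot)/R, so -32 − T = (-19.5 − T)/6.
6·(-32 − T) = -19.5 − T → 5·T = -192 − (-19.5) = -172.5.
T = -172.5/5 = -34.5 dB.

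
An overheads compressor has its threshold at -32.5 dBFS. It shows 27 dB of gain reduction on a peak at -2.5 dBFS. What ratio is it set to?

Input overshoot = -2.5 − (-32.5) = 30 dB.
Output overshoot = 30 − 27 = 3 dB.
Ratio = input overshoot / output overshoot = 30 / 3 = 10.

10:1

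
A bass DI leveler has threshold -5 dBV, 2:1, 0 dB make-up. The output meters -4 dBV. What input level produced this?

-3 dBV

Post-compression overshoot = -4 − (-5) = 1 dB.
Undo the ratio: input overshoot = 1 × 2 = 2 dB, giving input = -3 dBV.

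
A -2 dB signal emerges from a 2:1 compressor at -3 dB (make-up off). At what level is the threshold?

-4 dB

Gain reduction = -2 − (-3) = 1 dB; output overshoot = GR / (R − 1) = 1 / 1 = 1 dB.
Threshold = output − output overshoot = -3 − 1 = -4 dB.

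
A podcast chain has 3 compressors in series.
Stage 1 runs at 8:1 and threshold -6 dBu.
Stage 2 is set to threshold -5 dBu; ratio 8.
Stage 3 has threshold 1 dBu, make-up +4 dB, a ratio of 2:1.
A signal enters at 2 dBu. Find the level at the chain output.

Stage 1: 2 dBu is 8 dB over -6 dBu; at 8:1 that becomes 1 dB over, giving -5 dBu.
Stage 2: -5 dBu is at or below the -5 dBu threshold — no compression; output -5 dBu.
Stage 3: -5 dBu is at or below the 1 dBu threshold — no compression; make-up brings it to -1 dBu.

-1 dBu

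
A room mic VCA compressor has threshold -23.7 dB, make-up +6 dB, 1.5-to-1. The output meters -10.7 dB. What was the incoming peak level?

Stripping the +6 dB make-up gives -16.7 dB at the gain stage.
That's 7 dB above the -23.7 dB threshold.
Undo the ratio: input overshoot = 7 × 1.5 = 10.5 dB, giving input = -13.2 dB.

-13.2 dB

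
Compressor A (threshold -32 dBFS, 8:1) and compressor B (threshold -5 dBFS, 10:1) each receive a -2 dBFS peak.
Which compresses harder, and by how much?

A: 30 dB over, compressed to 3.75 dB over, so 26.25 dB of GR.
B: 3 dB over, compressed to 0.3 dB over, so 2.7 dB of GR.
Difference: 23.55 dB in favour of A.

A, by 23.55 dB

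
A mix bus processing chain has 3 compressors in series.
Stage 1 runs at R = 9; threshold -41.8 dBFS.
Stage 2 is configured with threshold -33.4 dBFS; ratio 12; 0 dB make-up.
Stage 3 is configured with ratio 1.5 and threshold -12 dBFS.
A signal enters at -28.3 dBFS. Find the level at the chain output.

Stage 1: overshoot 13.5 dB → 13.5/9 = 1.5 dB → -40.3 dBFS.
Stage 2: below threshold (-40.3 ≤ -33.4); passes unchanged; output -40.3 dBFS.
Stage 3: below threshold (-40.3 ≤ -12); passes unchanged; output -40.3 dBFS.

-40.3 dBFS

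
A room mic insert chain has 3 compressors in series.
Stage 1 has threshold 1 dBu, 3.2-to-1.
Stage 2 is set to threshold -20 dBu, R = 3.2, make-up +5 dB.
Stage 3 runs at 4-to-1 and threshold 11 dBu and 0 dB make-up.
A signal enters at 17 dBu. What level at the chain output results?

-6.875 dBu

Stage 1: overshoot 16 dB → 16/3.2 = 5 dB → 6 dBu.
Stage 2: overshoot 26 dB → 26/3.2 = 8.125 dB → -11.875 dBu; +5 dB make-up → -6.875 dBu.
Stage 3: below threshold (-6.875 ≤ 11); passes unchanged; output -6.875 dBu.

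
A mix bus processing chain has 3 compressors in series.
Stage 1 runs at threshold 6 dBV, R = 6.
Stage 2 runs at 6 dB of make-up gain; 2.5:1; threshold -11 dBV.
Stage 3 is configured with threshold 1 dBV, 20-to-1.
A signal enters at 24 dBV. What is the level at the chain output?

1.1 dBV

Stage 1: 18 dB above 6 dBV, reduced 6:1 to 3 dB above → 9 dBV.
Stage 2: overshoot 20 dB → 20/2.5 = 8 dB → -3 dBV; +6 dB make-up → 3 dBV.
Stage 3: 3 dBV is 2 dB over 1 dBV; at 20:1 that becomes 0.1 dB over, giving 1.1 dBV.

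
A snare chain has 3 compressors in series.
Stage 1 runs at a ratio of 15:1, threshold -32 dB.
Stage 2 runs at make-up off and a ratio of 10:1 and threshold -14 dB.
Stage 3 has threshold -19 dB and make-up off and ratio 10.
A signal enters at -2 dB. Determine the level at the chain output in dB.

-30 dB

Stage 1: -2 dB is 30 dB over -32 dB; at 15:1 that becomes 2 dB over, giving -30 dB.
Stage 2: -30 dB ≤ -14 dB, so stage 2 doesn't engage; output -30 dB.
Stage 3: -30 dB is at or below the -19 dB threshold — no compression; output -30 dB.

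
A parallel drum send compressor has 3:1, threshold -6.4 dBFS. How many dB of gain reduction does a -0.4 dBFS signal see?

-0.4 dBFS exceeds the threshold by 6 dB.
After 3:1 compression the overshoot becomes 6/3 = 2 dB.
So the signal is attenuated by 6 − 2 = 4 dB.

4 dB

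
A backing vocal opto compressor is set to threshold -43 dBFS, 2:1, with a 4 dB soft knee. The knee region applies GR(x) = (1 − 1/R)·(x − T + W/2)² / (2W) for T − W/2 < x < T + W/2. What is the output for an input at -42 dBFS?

x − T + W/2 = -42 − (-43) + 2 = 3.
GR = (1 − 1/2) × 3² / 8 = 0.5 × 9 / 8 = 0.5625 dB.
Output = -42 − 0.5625 = -42.5625 dBFS.

-42.5625 dBFS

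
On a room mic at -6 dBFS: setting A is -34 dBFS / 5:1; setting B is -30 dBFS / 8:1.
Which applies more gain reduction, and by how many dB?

A: GR = 28 − 28/5 = 22.4 dB.
B: GR = 24 − 24/8 = 21 dB.
A reduces 1.4 dB more.

A, by 1.4 dB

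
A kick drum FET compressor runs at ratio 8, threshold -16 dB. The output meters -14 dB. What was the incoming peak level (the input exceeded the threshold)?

0 dB

The compressed level sits -14 − (-16) = 2 dB over threshold.
Before 8:1 compression the overshoot was 2 × 8 = 16 dB, so input = -16 + 16 = 0 dB.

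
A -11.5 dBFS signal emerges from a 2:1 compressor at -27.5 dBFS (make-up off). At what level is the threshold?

-43.5 dBFS

Input is 32 dB above T (since output overshoot × R = input overshoot: (-27.5 − T)·2 = -11.5 − T gives T = -43.5 dBFS).
Check: -43.5 + (-11.5 − (-43.5))/2 = -43.5 + 16 = -27.5 dBFS. ✓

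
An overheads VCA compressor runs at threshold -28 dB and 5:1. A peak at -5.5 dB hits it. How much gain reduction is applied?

18 dB

Overshoot = -5.5 − (-28) = 22.5 dB.
A 5:1 ratio leaves 4.5 dB of that excess.
Gain reduction = 22.5 − 4.5 = 18 dB.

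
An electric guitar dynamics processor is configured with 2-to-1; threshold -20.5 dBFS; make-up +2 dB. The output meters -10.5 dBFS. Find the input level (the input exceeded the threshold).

Before make-up, the level was -10.5 − 2 = -12.5 dBFS.
Post-compression overshoot = -12.5 − (-20.5) = 8 dB.
Before 2:1 compression the overshoot was 8 × 2 = 16 dB, so input = -20.5 + 16 = -4.5 dBFS.

-4.5 dBFS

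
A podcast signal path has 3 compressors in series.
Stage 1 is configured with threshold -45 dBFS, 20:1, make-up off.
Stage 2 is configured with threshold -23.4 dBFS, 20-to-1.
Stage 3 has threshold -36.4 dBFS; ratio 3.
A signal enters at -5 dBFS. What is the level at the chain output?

-43 dBFS

Stage 1: 40 dB above -45 dBFS, reduced 20:1 to 2 dB above → -43 dBFS.
Stage 2: -43 dBFS is at or below the -23.4 dBFS threshold — no compression; output -43 dBFS.
Stage 3: -43 dBFS is at or below the -36.4 dBFS threshold — no compression; output -43 dBFS.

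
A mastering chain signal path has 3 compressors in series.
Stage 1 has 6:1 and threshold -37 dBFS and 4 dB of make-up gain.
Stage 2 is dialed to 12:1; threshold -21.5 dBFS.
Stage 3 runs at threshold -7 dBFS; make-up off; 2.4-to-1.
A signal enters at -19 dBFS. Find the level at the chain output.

Stage 1: -19 dBFS is 18 dB over -37 dBFS; at 6:1 that becomes 3 dB over, giving -34 dBFS; +4 dB make-up → -30 dBFS.
Stage 2: -30 dBFS ≤ -21.5 dBFS, so stage 2 doesn't engage; output -30 dBFS.
Stage 3: -30 dBFS ≤ -7 dBFS, so stage 3 doesn't engage; output -30 dBFS.

-30 dBFS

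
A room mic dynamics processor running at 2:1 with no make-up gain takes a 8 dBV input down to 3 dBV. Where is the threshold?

-2 dBV

Input is 10 dB above T (since output overshoot × R = input overshoot: (3 − T)·2 = 8 − T gives T = -2 dBV).
Check: -2 + (8 − (-2))/2 = -2 + 5 = 3 dBV. ✓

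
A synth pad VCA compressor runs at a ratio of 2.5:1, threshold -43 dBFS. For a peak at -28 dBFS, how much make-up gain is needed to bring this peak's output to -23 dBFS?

Without make-up, output = threshold + overshoot/2.5 = -43 + 6 = -37 dBFS.
Gap to target: 14 dB.

14 dB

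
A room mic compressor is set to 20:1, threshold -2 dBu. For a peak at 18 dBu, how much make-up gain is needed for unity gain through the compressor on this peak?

Without make-up, output = threshold + overshoot/20 = -2 + 1 = -1 dBu.
Gap to target: 19 dB.

19 dB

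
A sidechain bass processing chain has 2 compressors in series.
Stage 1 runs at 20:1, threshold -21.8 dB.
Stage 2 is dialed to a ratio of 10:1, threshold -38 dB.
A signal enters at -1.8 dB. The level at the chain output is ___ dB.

-36.28 dB

Stage 1: 20 dB above -21.8 dB, reduced 20:1 to 1 dB above → -20.8 dB.
Stage 2: overshoot 17.2 dB → 17.2/10 = 1.72 dB → -36.28 dB.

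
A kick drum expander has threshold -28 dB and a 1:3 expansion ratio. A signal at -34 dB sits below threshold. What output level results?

Undershoot = (-28) − (-34) = 6 dB.
At 1:3, that expands to 18 dB under threshold.
Output = -28 − 18 = -46 dB.

-46 dB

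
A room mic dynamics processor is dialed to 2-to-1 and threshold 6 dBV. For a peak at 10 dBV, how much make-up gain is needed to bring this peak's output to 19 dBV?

11 dB

The peak compresses to 6 + 4/2 = 8 dBV.
To reach 19 dBV requires 19 − 8 = 11 dB of make-up.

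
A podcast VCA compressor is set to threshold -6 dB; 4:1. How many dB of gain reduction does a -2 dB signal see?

3 dB

The signal is 4 dB above threshold.
A 4:1 ratio leaves 1 dB of that excess.
GR = overshoot in − overshoot out = 4 − 1 = 3 dB.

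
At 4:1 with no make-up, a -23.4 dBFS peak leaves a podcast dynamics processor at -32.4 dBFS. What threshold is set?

-35.4 dBFS

Let T be the threshold. Output overshoot = (input overshoot)/R, so -32.4 − T = (-23.4 − T)/4.
4·(-32.4 − T) = -23.4 − T → 3·T = -129.6 − (-23.4) = -106.2.
T = -106.2/3 = -35.4 dBFS.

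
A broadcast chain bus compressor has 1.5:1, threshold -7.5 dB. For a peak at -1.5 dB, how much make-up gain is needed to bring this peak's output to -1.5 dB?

Without make-up, output = threshold + overshoot/1.5 = -7.5 + 4 = -3.5 dB.
Gap to target: 2 dB.

2 dB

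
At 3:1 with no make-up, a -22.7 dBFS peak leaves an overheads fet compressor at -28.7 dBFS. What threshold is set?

Input is 9 dB above T (since output overshoot × R = input overshoot: (-28.7 − T)·3 = -22.7 − T gives T = -31.7 dBFS).
Check: -31.7 + (-22.7 − (-31.7))/3 = -31.7 + 3 = -28.7 dBFS. ✓

-31.7 dBFS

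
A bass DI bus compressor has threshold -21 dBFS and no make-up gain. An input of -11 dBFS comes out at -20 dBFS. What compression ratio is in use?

Input overshoot = -11 − (-21) = 10 dB; output overshoot = -20 − (-21) = 1 dB.
Ratio = 10 / 1 = 10.

10:1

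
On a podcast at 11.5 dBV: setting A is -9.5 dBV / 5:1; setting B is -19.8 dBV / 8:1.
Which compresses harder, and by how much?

A: overshoot 21 dB → output overshoot 4.2 dB → GR 16.8 dB.
B: overshoot 31.3 dB → output overshoot 3.9125 dB → GR 27.3875 dB.
Difference: 10.5875 dB in favour of B.

B, by 10.5875 dB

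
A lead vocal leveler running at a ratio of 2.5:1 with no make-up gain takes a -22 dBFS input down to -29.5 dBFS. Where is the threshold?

-34.5 dBFS

Let T be the threshold. Output overshoot = (input overshoot)/R, so -29.5 − T = (-22 − T)/2.5.
2.5·(-29.5 − T) = -22 − T → 1.5·T = -73.75 − (-22) = -51.75.
T = -51.75/1.5 = -34.5 dBFS.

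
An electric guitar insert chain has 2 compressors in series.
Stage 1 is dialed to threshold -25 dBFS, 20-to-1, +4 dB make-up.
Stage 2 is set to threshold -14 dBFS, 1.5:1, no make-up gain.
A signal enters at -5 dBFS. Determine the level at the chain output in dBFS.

-20 dBFS

Stage 1: 20 dB above -25 dBFS, reduced 20:1 to 1 dB above → -24 dBFS; +4 dB make-up → -20 dBFS.
Stage 2: below threshold (-20 ≤ -14); passes unchanged; output -20 dBFS.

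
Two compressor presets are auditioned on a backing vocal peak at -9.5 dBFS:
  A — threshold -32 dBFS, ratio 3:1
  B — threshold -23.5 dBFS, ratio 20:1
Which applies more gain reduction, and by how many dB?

A: 22.5 dB over, compressed to 7.5 dB over, so 15 dB of GR.
B: 14 dB over, compressed to 0.7 dB over, so 13.3 dB of GR.
A reduces 1.7 dB more.

A, by 1.7 dB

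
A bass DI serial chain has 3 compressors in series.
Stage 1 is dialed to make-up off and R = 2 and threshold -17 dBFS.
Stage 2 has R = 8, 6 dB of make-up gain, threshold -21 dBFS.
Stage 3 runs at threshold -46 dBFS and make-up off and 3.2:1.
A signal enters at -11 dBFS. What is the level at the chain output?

-36.039062 dBFS

Stage 1: overshoot 6 dB → 6/2 = 3 dB → -14 dBFS.
Stage 2: -14 dBFS is 7 dB over -21 dBFS; at 8:1 that becomes 0.875 dB over, giving -20.125 dBFS; +6 dB make-up → -14.125 dBFS.
Stage 3: -14.125 dBFS is 31.875 dB over -46 dBFS; at 3.2:1 that becomes 9.960938 dB over, giving -36.039062 dBFS.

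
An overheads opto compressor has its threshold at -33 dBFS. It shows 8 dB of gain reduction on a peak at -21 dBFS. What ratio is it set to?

Input overshoot = -21 − (-33) = 12 dB.
Output overshoot = 12 − 8 = 4 dB.
Ratio = input overshoot / output overshoot = 12 / 4 = 3.

3:1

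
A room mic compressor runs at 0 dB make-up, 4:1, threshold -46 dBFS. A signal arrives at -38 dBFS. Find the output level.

-38 dBFS sits 8 dB over threshold.
4:1 compression reduces that to 8/4 = 2 dB over.
That puts the output at -44 dBFS.

-44 dBFS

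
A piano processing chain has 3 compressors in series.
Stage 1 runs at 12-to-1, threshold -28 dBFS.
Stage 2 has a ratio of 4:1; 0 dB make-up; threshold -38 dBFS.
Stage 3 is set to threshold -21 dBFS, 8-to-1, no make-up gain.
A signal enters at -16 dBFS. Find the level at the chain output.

Stage 1: overshoot 12 dB → 12/12 = 1 dB → -27 dBFS.
Stage 2: -27 dBFS is 11 dB over -38 dBFS; at 4:1 that becomes 2.75 dB over, giving -35.25 dBFS.
Stage 3: below threshold (-35.25 ≤ -21); passes unchanged; output -35.25 dBFS.

-35.25 dBFS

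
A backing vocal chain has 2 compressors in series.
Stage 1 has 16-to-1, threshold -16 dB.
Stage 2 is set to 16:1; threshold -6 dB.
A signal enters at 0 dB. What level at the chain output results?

-15 dB

Stage 1: overshoot 16 dB → 16/16 = 1 dB → -15 dB.
Stage 2: -15 dB is at or below the -6 dB threshold — no compression; output -15 dB.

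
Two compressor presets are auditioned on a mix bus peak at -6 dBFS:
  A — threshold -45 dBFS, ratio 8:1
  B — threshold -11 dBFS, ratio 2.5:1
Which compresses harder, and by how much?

A, by 31.125 dB

A: 39 dB over, compressed to 4.875 dB over, so 34.125 dB of GR.
B: 5 dB over, compressed to 2 dB over, so 3 dB of GR.
Difference: 31.125 dB in favour of A.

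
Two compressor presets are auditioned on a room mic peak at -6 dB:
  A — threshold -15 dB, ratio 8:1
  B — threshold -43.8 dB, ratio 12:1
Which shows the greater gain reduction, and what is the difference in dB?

A: GR = 9 − 9/8 = 7.875 dB.
B: GR = 37.8 − 37.8/12 = 34.65 dB.
B reduces 26.775 dB more.

B, by 26.775 dB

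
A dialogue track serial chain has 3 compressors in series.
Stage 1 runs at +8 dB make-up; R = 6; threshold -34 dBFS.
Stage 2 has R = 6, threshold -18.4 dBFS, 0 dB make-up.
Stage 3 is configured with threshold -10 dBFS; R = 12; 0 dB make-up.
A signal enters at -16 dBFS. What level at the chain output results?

Stage 1: -16 dBFS is 18 dB over -34 dBFS; at 6:1 that becomes 3 dB over, giving -31 dBFS; +8 dB make-up → -23 dBFS.
Stage 2: -23 dBFS ≤ -18.4 dBFS, so stage 2 doesn't engage; output -23 dBFS.
Stage 3: -23 dBFS ≤ -10 dBFS, so stage 3 doesn't engage; output -23 dBFS.

-23 dBFS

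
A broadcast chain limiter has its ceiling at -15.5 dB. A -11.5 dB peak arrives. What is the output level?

The limiter clamps the peak to its -15.5 dB ceiling.

-15.5 dB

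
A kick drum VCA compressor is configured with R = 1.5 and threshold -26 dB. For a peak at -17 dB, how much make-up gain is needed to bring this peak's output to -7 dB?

13 dB

Without make-up, output = threshold + overshoot/1.5 = -26 + 6 = -20 dB.
Gap to target: 13 dB.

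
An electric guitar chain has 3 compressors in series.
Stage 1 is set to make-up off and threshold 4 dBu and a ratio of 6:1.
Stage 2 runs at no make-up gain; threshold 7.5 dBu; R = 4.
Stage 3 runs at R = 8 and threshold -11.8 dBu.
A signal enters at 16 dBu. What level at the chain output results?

-9.575 dBu

Stage 1: 12 dB above 4 dBu, reduced 6:1 to 2 dB above → 6 dBu.
Stage 2: 6 dBu is at or below the 7.5 dBu threshold — no compression; output 6 dBu.
Stage 3: 17.8 dB above -11.8 dBu, reduced 8:1 to 2.225 dB above → -9.575 dBu.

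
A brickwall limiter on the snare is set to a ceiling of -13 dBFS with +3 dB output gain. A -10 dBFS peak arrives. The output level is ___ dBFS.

At ∞:1, everything above -13 dBFS is held at the ceiling.
Output gain then adds 3 dB: -13 + 3 = -10 dBFS.

-10 dBFS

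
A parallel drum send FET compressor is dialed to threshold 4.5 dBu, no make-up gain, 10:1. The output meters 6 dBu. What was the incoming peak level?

The compressed level sits 6 − 4.5 = 1.5 dB over threshold.
Input overshoot = R × output overshoot = 15 dB → input = 4.5 + 15 = 19.5 dBu.

19.5 dBu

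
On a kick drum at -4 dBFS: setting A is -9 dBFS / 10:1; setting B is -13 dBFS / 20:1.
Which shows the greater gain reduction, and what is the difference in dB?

B, by 4.05 dB

A: 5 dB over, compressed to 0.5 dB over, so 4.5 dB of GR.
B: 9 dB over, compressed to 0.45 dB over, so 8.55 dB of GR.
B applies 4.05 dB more gain reduction.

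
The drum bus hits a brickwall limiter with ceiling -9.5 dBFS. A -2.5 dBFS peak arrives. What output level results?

-9.5 dBFS

The limiter clamps the peak to its -9.5 dBFS ceiling.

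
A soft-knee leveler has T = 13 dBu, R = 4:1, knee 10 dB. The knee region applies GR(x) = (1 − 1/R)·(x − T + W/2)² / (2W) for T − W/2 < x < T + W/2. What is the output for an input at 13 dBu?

x − T + W/2 = 13 − 13 + 5 = 5.
GR = (1 − 1/4) × 5² / 20 = 0.75 × 25 / 20 = 0.9375 dB.
Output = 13 − 0.9375 = 12.0625 dBu.

12.0625 dBu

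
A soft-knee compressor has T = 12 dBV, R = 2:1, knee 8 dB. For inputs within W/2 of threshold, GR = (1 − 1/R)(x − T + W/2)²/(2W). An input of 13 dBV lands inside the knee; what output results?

12.21875 dBV

x − T + W/2 = 13 − 12 + 4 = 5.
GR = (1 − 1/2) × 5² / 16 = 0.5 × 25 / 16 = 0.78125 dB.
Output = 13 − 0.78125 = 12.21875 dBV.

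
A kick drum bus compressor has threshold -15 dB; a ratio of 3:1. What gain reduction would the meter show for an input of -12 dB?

2 dB

The signal is 3 dB above threshold.
A 3:1 ratio leaves 1 dB of that excess.
GR = overshoot in − overshoot out = 3 − 1 = 2 dB.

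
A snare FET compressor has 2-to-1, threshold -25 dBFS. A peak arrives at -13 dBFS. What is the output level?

-19 dBFS

Overshoot: -13 − (-25) = 12 dB.
At 2:1 the overshoot is divided by 2, leaving 6 dB above threshold.
That puts the output at -19 dBFS.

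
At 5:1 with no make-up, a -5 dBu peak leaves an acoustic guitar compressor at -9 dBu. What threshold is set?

-10 dBu

Let T be the threshold. Output overshoot = (input overshoot)/R, so -9 − T = (-5 − T)/5.
5·(-9 − T) = -5 − T → 4·T = -45 − (-5) = -40.
T = -40/4 = -10 dBu.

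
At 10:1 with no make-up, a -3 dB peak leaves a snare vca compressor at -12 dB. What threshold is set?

-13 dB

Gain reduction = -3 − (-12) = 9 dB; output overshoot = GR / (R − 1) = 9 / 9 = 1 dB.
Threshold = output − output overshoot = -12 − 1 = -13 dB.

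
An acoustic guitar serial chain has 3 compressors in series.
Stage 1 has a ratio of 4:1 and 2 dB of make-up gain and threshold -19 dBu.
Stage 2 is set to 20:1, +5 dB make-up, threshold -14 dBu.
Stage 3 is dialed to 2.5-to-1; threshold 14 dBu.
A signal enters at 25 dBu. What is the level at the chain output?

Stage 1: overshoot 44 dB → 44/4 = 11 dB → -8 dBu; +2 dB make-up → -6 dBu.
Stage 2: overshoot 8 dB → 8/20 = 0.4 dB → -13.6 dBu; +5 dB make-up → -8.6 dBu.
Stage 3: -8.6 dBu is at or below the 14 dBu threshold — no compression; output -8.6 dBu.

-8.6 dBu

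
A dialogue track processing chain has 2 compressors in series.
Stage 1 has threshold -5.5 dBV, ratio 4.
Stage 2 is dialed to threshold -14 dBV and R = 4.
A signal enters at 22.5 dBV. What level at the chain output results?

-10.125 dBV

Stage 1: 22.5 dBV is 28 dB over -5.5 dBV; at 4:1 that becomes 7 dB over, giving 1.5 dBV.
Stage 2: overshoot 15.5 dB → 15.5/4 = 3.875 dB → -10.125 dBV.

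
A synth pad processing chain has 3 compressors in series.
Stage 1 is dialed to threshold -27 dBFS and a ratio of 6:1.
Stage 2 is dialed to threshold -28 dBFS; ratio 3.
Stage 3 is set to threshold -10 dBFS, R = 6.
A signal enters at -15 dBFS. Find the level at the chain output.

-27 dBFS

Stage 1: -15 dBFS is 12 dB over -27 dBFS; at 6:1 that becomes 2 dB over, giving -25 dBFS.
Stage 2: -25 dBFS is 3 dB over -28 dBFS; at 3:1 that becomes 1 dB over, giving -27 dBFS.
Stage 3: below threshold (-27 ≤ -10); passes unchanged; output -27 dBFS.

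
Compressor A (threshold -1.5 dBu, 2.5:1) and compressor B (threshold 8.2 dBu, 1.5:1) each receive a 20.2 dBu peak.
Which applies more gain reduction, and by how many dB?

A, by 9.02 dB

A: GR = 21.7 − 21.7/2.5 = 13.02 dB.
B: GR = 12 − 12/1.5 = 4 dB.
A applies 9.02 dB more gain reduction.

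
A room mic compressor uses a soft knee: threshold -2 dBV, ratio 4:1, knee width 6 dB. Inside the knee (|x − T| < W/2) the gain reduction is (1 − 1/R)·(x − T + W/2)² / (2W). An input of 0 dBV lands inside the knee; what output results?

-1.5625 dBV

x − T + W/2 = 0 − (-2) + 3 = 5.
GR = (1 − 1/4) × 5² / 12 = 0.75 × 25 / 12 = 1.5625 dB.
Output = 0 − 1.5625 = -1.5625 dBV.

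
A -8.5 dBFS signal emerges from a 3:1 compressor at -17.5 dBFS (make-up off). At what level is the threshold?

-22 dBFS

Input is 13.5 dB above T (since output overshoot × R = input overshoot: (-17.5 − T)·3 = -8.5 − T gives T = -22 dBFS).
Check: -22 + (-8.5 − (-22))/3 = -22 + 4.5 = -17.5 dBFS. ✓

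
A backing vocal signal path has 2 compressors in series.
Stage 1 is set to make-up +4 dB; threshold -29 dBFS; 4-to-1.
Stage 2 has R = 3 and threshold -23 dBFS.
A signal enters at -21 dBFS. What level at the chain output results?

Stage 1: -21 dBFS is 8 dB over -29 dBFS; at 4:1 that becomes 2 dB over, giving -27 dBFS; +4 dB make-up → -23 dBFS.
Stage 2: -23 dBFS ≤ -23 dBFS, so stage 2 doesn't engage; output -23 dBFS.

-23 dBFS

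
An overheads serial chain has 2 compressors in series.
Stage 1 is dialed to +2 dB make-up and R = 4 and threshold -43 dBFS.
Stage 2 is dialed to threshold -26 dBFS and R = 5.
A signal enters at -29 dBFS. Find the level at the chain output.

-37.5 dBFS

Stage 1: overshoot 14 dB → 14/4 = 3.5 dB → -39.5 dBFS; +2 dB make-up → -37.5 dBFS.
Stage 2: -37.5 dBFS ≤ -26 dBFS, so stage 2 doesn't engage; output -37.5 dBFS.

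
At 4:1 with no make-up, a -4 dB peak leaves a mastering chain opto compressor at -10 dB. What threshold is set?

Let T be the threshold. Output overshoot = (input overshoot)/R, so -10 − T = (-4 − T)/4.
4·(-10 − T) = -4 − T → 3·T = -40 − (-4) = -36.
T = -36/3 = -12 dB.

-12 dB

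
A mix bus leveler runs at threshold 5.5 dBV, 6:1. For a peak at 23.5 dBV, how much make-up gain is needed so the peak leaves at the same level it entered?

The peak compresses to 5.5 + 18/6 = 8.5 dBV.
To reach 23.5 dBV requires 23.5 − 8.5 = 15 dB of make-up.

15 dB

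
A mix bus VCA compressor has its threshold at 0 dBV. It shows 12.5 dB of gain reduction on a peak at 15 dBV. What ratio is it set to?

6:1

Input overshoot = 15 − 0 = 15 dB.
Output overshoot = 15 − 12.5 = 2.5 dB.
Ratio = input overshoot / output overshoot = 15 / 2.5 = 6.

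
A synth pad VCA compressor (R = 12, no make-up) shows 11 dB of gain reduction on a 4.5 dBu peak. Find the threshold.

-7.5 dBu

Input is 12 dB above T (since output overshoot × R = input overshoot: (-6.5 − T)·12 = 4.5 − T gives T = -7.5 dBu).
Check: -7.5 + (4.5 − (-7.5))/12 = -7.5 + 1 = -6.5 dBu. ✓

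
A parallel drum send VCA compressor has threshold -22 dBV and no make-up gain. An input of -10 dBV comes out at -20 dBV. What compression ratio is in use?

6:1

Input overshoot = -10 − (-22) = 12 dB; output overshoot = -20 − (-22) = 2 dB.
Ratio = 12 / 2 = 6.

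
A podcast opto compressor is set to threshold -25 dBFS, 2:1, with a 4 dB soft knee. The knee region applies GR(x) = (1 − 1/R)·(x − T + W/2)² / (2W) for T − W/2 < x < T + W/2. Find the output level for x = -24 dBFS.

x − T + W/2 = -24 − (-25) + 2 = 3.
GR = (1 − 1/2) × 3² / 8 = 0.5 × 9 / 8 = 0.5625 dB.
Output = -24 − 0.5625 = -24.5625 dBFS.

-24.5625 dBFS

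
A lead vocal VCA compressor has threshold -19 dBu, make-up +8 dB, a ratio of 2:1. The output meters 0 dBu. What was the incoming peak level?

3 dBu

Remove make-up: 0 − 8 = -8 dBu.
The compressed level sits -8 − (-19) = 11 dB over threshold.
Input overshoot = R × output overshoot = 22 dB → input = -19 + 22 = 3 dBu.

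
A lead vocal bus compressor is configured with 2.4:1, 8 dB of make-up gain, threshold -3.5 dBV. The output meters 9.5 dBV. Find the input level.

Stripping the +8 dB make-up gives 1.5 dBV at the gain stage.
That's 5 dB above the -3.5 dBV threshold.
Undo the ratio: input overshoot = 5 × 2.4 = 12 dB, giving input = 8.5 dBV.

8.5 dBV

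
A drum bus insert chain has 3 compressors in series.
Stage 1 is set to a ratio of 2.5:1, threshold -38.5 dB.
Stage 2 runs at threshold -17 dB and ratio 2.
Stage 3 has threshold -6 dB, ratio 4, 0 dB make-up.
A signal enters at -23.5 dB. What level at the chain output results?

Stage 1: -23.5 dB is 15 dB over -38.5 dB; at 2.5:1 that becomes 6 dB over, giving -32.5 dB.
Stage 2: -32.5 dB is at or below the -17 dB threshold — no compression; output -32.5 dB.
Stage 3: below threshold (-32.5 ≤ -6); passes unchanged; output -32.5 dB.

-32.5 dB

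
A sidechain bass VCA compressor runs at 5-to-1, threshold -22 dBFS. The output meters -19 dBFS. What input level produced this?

Post-compression overshoot = -19 − (-22) = 3 dB.
Undo the ratio: input overshoot = 3 × 5 = 15 dB, giving input = -7 dBFS.

-7 dBFS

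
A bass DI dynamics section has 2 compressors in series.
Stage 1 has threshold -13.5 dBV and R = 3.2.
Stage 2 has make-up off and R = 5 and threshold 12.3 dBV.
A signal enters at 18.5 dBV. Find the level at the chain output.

Stage 1: overshoot 32 dB → 32/3.2 = 10 dB → -3.5 dBV.
Stage 2: below threshold (-3.5 ≤ 12.3); passes unchanged; output -3.5 dBV.

-3.5 dBV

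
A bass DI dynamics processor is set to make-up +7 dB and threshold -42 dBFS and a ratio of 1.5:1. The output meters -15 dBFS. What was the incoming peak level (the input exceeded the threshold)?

-12 dBFS

Stripping the +7 dB make-up gives -22 dBFS at the gain stage.
That's 20 dB above the -42 dBFS threshold.
Input overshoot = R × output overshoot = 30 dB → input = -42 + 30 = -12 dBFS.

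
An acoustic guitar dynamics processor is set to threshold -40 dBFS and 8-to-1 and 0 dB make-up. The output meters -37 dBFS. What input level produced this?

The compressed level sits -37 − (-40) = 3 dB over threshold.
Input overshoot = R × output overshoot = 24 dB → input = -40 + 24 = -16 dBFS.

-16 dBFS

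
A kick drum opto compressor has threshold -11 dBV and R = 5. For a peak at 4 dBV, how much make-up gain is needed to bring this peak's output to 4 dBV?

The peak compresses to -11 + 15/5 = -8 dBV.
To reach 4 dBV requires 4 − (-8) = 12 dB of make-up.

12 dB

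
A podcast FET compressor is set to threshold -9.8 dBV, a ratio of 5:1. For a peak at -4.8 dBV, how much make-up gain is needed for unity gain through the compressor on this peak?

4 dB

Without make-up, output = threshold + overshoot/5 = -9.8 + 1 = -8.8 dBV.
Gap to target: 4 dB.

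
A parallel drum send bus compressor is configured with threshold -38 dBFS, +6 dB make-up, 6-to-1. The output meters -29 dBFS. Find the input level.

Stripping the +6 dB make-up gives -35 dBFS at the gain stage.
The compressed level sits -35 − (-38) = 3 dB over threshold.
Before 6:1 compression the overshoot was 3 × 6 = 18 dB, so input = -38 + 18 = -20 dBFS.

-20 dBFS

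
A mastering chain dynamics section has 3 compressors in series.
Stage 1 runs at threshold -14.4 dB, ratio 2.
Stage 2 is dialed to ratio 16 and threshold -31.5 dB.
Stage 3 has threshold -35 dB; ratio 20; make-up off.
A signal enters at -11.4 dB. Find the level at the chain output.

Stage 1: -11.4 dB is 3 dB over -14.4 dB; at 2:1 that becomes 1.5 dB over, giving -12.9 dB.
Stage 2: -12.9 dB is 18.6 dB over -31.5 dB; at 16:1 that becomes 1.1625 dB over, giving -30.3375 dB.
Stage 3: overshoot 4.6625 dB → 4.6625/20 = 0.233125 dB → -34.766875 dB.

-34.766875 dB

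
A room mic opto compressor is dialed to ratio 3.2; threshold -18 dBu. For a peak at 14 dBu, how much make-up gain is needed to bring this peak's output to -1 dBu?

7 dB

Overshoot 32 dB → 32/3.2 = 10 dB after compression, so the compressed level is -18 + 10 = -8 dBu.
Make-up = target − compressed = -1 − (-8) = 7 dB.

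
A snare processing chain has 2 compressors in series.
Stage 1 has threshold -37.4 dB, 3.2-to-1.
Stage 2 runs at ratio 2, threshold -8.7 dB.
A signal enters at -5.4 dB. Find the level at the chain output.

-27.4 dB

Stage 1: -5.4 dB is 32 dB over -37.4 dB; at 3.2:1 that becomes 10 dB over, giving -27.4 dB.
Stage 2: -27.4 dB ≤ -8.7 dB, so stage 2 doesn't engage; output -27.4 dB.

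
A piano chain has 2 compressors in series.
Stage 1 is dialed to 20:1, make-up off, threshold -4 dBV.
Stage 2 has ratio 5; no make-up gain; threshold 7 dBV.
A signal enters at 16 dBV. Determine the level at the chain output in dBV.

Stage 1: 20 dB above -4 dBV, reduced 20:1 to 1 dB above → -3 dBV.
Stage 2: below threshold (-3 ≤ 7); passes unchanged; output -3 dBV.

-3 dBV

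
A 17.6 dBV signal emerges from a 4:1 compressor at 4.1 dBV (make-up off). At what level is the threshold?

Gain reduction = 17.6 − 4.1 = 13.5 dB; output overshoot = GR / (R − 1) = 13.5 / 3 = 4.5 dB.
Threshold = output − output overshoot = 4.1 − 4.5 = -0.4 dBV.

-0.4 dBV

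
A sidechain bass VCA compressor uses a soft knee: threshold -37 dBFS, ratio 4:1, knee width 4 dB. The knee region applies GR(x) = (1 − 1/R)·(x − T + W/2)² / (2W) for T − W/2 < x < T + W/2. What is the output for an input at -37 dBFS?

-37.375 dBFS

x − T + W/2 = -37 − (-37) + 2 = 2.
GR = (1 − 1/4) × 2² / 8 = 0.75 × 4 / 8 = 0.375 dB.
Output = -37 − 0.375 = -37.375 dBFS.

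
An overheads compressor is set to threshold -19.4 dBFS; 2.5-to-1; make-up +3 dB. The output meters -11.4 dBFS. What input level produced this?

Before make-up, the level was -11.4 − 3 = -14.4 dBFS.
Post-compression overshoot = -14.4 − (-19.4) = 5 dB.
Input overshoot = R × output overshoot = 12.5 dB → input = -19.4 + 12.5 = -6.9 dBFS.

-6.9 dBFS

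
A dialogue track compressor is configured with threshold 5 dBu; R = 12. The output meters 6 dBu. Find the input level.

17 dBu

That's 1 dB above the 5 dBu threshold.
Undo the ratio: input overshoot = 1 × 12 = 12 dB, giving input = 17 dBu.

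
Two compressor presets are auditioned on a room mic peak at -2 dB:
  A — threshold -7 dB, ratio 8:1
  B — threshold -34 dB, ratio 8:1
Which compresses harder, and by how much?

B, by 23.625 dB

A: 5 dB over, compressed to 0.625 dB over, so 4.375 dB of GR.
B: 32 dB over, compressed to 4 dB over, so 28 dB of GR.
Difference: 23.625 dB in favour of B.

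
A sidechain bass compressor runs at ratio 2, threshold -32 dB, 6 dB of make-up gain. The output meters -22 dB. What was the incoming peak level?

-24 dB

Remove make-up: -22 − 6 = -28 dB.
The compressed level sits -28 − (-32) = 4 dB over threshold.
Input overshoot = R × output overshoot = 8 dB → input = -32 + 8 = -24 dB.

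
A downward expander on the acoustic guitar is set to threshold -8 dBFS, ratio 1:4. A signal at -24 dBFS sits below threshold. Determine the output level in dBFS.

Below threshold, a 1:4 expander applies gain = (4−1)×(T − x) of attenuation.
(4−1) × 16 = 48 dB, so output = -24 − 48 = -72 dBFS.

-72 dBFS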